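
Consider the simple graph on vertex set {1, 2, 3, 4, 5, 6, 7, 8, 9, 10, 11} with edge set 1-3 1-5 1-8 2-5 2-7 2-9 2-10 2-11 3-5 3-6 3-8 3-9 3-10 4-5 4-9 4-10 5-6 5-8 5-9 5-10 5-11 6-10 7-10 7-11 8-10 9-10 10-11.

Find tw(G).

3

A width-3 tree decomposition is:
Bags: B1 = {3, 5, 8, 10}  B2 = {3, 5, 9, 10}  B3 = {2, 5, 9, 10}  B4 = {2, 5, 10, 11}  B5 = {4, 5, 9, 10}  B6 = {1, 3, 5, 8}  B7 = {3, 5, 6, 10}  B8 = {2, 7, 10, 11}
Tree: B1–B2, B2–B3, B3–B4, B3–B5, B1–B6, B1–B7, B4–B8
Each bag holds 4 vertices, so the decomposition has width 3, which upper-bounds the treewidth. On the other hand G contains the 4-clique {1, 3, 5, 8}. A clique must lie in a single bag of any decomposition, so no decomposition can have width below 3. Hence tw(G) = 3 exactly.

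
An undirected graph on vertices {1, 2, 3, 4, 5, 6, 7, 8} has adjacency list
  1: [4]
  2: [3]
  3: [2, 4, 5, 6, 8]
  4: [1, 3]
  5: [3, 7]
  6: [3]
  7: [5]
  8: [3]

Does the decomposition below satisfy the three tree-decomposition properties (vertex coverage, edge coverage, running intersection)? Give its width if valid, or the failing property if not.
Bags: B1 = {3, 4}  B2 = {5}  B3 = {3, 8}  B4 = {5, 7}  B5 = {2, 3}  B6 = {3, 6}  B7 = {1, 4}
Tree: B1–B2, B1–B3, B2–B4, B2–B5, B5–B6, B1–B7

No — edge (3,5) lies in no bag.

A tree decomposition must satisfy three properties: every vertex lies in some bag; for every edge, both endpoints lie together in some bag; and for every vertex, the bags containing it form a connected subtree. Here edge (3,5) lies in no bag, so the decomposition is invalid.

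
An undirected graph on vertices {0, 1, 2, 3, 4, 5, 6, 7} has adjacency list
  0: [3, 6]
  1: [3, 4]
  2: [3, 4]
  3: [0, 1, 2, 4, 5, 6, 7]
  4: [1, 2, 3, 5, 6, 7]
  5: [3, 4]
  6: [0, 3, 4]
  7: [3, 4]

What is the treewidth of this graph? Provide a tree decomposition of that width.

The largest bag has 3 vertices, giving width 2; this decomposition certifies tw(G) ≤ 2. On the other hand G contains the 3-clique {0, 3, 6}. A clique must lie in a single bag of any decomposition, so no decomposition can have width below 2. Hence tw(G) = 2 exactly.

Treewidth 2.
One such decomposition:
Bags: B1 = {1, 3, 4}  B2 = {3, 4, 5}  B3 = {3, 4, 6}  B4 = {2, 3, 4}  B5 = {3, 4, 7}  B6 = {0, 3, 6}
Tree: B1–B2, B1–B3, B1–B4, B3–B5, B3–B6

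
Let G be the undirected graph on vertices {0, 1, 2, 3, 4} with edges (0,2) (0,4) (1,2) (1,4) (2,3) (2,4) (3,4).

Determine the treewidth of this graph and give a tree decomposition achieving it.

Treewidth 2.
One optimal decomposition is:
Bags: B1 = {0, 2, 4}  B2 = {2, 3, 4}  B3 = {1, 2, 4}
Tree: B1–B2, B2–B3

Each bag holds 3 vertices, so the decomposition has width 2, which upper-bounds the treewidth. For the lower bound, the 3 vertices {0, 2, 4} are pairwise adjacent, and any tree decomposition puts a clique entirely inside one bag — forcing width ≥ 2. The upper and lower bounds meet at 2, so that is the treewidth.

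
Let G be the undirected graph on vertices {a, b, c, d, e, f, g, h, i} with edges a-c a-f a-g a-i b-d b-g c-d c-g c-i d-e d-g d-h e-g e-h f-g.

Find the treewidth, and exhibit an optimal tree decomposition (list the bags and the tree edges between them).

Treewidth 2.
One such decomposition:
Bags: B1 = {a, c, g}  B2 = {c, d, g}  B3 = {b, d, g}  B4 = {d, e, g}  B5 = {d, e, h}  B6 = {a, c, i}  B7 = {a, f, g}
Tree: B1–B2, B2–B3, B3–B4, B4–B5, B1–B6, B1–B7

Every bag has size at most 3, so the width is 3 − 1 = 2 and tw(G) ≤ 2. For the lower bound, the 3 vertices {d, e, g} are pairwise adjacent, and any tree decomposition puts a clique entirely inside one bag — forcing width ≥ 2. Therefore the treewidth is 2.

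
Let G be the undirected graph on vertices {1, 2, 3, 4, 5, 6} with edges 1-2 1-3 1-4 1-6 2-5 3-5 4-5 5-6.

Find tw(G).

2

A width-2 tree decomposition is:
Bags: B1 = {1, 4, 5}  B2 = {1, 2, 5}  B3 = {1, 3, 5}  B4 = {1, 5, 6}
Tree: B1–B2, B2–B3, B3–B4
Every bag has size at most 3, so the width is 3 − 1 = 2 and tw(G) ≤ 2. The edges 4–1–2–5–4 form a cycle, so G is not a tree and its treewidth is at least 2. Combining the bounds, tw(G) = 2.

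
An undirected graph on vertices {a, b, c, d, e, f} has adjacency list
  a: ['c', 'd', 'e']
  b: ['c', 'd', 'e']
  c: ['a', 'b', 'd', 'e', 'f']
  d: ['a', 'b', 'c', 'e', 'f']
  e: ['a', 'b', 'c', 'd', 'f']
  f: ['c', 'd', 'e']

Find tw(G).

A width-3 tree decomposition is:
Bags: B1 = {b, c, d, e}  B2 = {c, d, e, f}  B3 = {a, c, d, e}
Tree: B1–B2, B1–B3
Every bag has size at most 4, so the width is 4 − 1 = 3 and tw(G) ≤ 3. Conversely, {a, c, d, e} is a clique of size 4, and the vertices of any clique must share a bag in every tree decomposition; so some bag has ≥ 4 vertices and tw(G) ≥ 3. Therefore the treewidth is 3.

3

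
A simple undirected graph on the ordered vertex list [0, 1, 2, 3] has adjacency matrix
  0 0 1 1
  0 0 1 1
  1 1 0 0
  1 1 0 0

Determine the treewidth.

A width-2 tree decomposition is:
Bags: B1 = {0, 2, 3}  B2 = {1, 2, 3}
Tree: B1–B2
The largest bag has 3 vertices, giving width 2; this decomposition certifies tw(G) ≤ 2. Since 3–0–2–1–3 is a cycle in G, G is not acyclic. Forests are exactly the graphs of treewidth ≤ 1, so tw(G) ≥ 2. The upper and lower bounds meet at 2, so that is the treewidth.

2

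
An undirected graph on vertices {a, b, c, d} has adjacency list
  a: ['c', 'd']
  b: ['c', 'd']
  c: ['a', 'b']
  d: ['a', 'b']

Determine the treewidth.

2

A width-2 tree decomposition is:
Bags: B1 = {a, c, d}  B2 = {b, c, d}
Tree: B1–B2
Every bag has size at most 3, so the width is 3 − 1 = 2 and tw(G) ≤ 2. For the lower bound, G contains the cycle d–a–c–b–d, so G is not a forest; only forests have treewidth ≤ 1, hence tw(G) ≥ 2. Hence tw(G) = 2 exactly.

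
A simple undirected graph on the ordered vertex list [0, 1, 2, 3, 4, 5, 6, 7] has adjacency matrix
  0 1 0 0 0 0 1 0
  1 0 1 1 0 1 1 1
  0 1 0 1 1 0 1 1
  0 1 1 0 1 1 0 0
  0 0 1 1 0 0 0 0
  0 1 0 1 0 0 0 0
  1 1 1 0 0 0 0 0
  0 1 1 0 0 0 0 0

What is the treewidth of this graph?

A width-2 tree decomposition is:
Bags: B1 = {1, 2, 3}  B2 = {2, 3, 4}  B3 = {1, 2, 6}  B4 = {1, 3, 5}  B5 = {0, 1, 6}  B6 = {1, 2, 7}
Tree: B1–B2, B1–B3, B1–B4, B3–B5, B3–B6
Every bag has size at most 3, so the width is 3 − 1 = 2 and tw(G) ≤ 2. Conversely, {0, 1, 6} is a clique of size 3, and the vertices of any clique must share a bag in every tree decomposition; so some bag has ≥ 3 vertices and tw(G) ≥ 2. Combining the bounds, tw(G) = 2.

2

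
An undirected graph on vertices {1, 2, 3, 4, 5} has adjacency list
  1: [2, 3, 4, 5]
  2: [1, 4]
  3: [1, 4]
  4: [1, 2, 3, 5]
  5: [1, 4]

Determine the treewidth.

A width-2 tree decomposition is:
Bags: B1 = {1, 4, 5}  B2 = {1, 3, 4}  B3 = {1, 2, 4}
Tree: B1–B2, B1–B3
Each bag holds 3 vertices, so the decomposition has width 2, which upper-bounds the treewidth. For the lower bound, the 3 vertices {1, 2, 4} are pairwise adjacent, and any tree decomposition puts a clique entirely inside one bag — forcing width ≥ 2. Combining the bounds, tw(G) = 2.

2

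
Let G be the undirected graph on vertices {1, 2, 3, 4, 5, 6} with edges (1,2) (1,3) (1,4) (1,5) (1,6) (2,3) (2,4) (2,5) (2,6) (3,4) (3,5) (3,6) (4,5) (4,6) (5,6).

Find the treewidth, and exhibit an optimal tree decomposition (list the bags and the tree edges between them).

Treewidth 5.
One optimal decomposition is:
Bags: B1 = {1, 2, 3, 4, 5, 6}
Tree: (single bag)

With just one bag of size 6, the width is 6 − 1 = 5, so tw(G) ≤ 5. Conversely, {1, 2, 3, 4, 5, 6} is a clique of size 6, and the vertices of any clique must share a bag in every tree decomposition; so some bag has ≥ 6 vertices and tw(G) ≥ 5. Hence tw(G) = 5 exactly.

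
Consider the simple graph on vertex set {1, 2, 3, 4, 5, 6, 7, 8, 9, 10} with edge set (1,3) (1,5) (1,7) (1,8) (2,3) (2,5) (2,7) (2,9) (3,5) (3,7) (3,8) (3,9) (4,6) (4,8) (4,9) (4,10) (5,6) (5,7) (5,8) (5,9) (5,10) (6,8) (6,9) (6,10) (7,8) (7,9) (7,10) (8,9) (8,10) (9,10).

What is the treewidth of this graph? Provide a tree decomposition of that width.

Treewidth 4.
One such decomposition:
Bags: B1 = {3, 5, 7, 8, 9}  B2 = {1, 3, 5, 7, 8}  B3 = {5, 7, 8, 9, 10}  B4 = {5, 6, 8, 9, 10}  B5 = {4, 6, 8, 9, 10}  B6 = {2, 3, 5, 7, 9}
Tree: B1–B2, B1–B3, B3–B4, B4–B5, B1–B6

Every bag has size at most 5, so the width is 5 − 1 = 4 and tw(G) ≤ 4. For the lower bound, the 5 vertices {4, 6, 8, 9, 10} are pairwise adjacent, and any tree decomposition puts a clique entirely inside one bag — forcing width ≥ 4. Hence tw(G) = 4 exactly.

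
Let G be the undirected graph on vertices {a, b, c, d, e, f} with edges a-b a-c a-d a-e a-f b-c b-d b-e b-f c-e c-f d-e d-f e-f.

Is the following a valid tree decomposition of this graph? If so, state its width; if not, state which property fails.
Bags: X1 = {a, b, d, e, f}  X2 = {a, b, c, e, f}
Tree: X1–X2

Yes; width 4.

Checking the three conditions: (i) the bags cover all of {a, b, c, d, e, f}; (ii) for each edge, some bag contains both endpoints; (iii) the bags containing any fixed vertex form a subtree. All hold, so the decomposition is valid with width 5 − 1 = 4.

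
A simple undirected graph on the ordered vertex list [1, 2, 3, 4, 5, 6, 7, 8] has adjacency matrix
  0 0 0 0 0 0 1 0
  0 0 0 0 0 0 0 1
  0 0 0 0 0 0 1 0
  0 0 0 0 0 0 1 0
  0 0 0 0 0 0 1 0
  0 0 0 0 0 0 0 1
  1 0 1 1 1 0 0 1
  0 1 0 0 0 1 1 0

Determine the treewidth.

A width-1 tree decomposition is:
Bags: B1 = {2, 8}  B2 = {6, 8}  B3 = {7, 8}  B4 = {4, 7}  B5 = {5, 7}  B6 = {1, 7}  B7 = {3, 7}
Tree: B1–B2, B2–B3, B3–B4, B4–B5, B4–B6, B6–B7
The largest bag has 2 vertices, giving width 1; this decomposition certifies tw(G) ≤ 1. Any graph with an edge has treewidth ≥ 1, and G has the edge 2–8. Combining the bounds, tw(G) = 1.

1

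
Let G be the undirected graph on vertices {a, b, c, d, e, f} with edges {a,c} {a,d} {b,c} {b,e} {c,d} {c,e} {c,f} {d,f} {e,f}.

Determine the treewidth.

2

A width-2 tree decomposition is:
Bags: B1 = {c, e, f}  B2 = {b, c, e}  B3 = {c, d, f}  B4 = {a, c, d}
Tree: B1–B2, B1–B3, B3–B4
Every bag has size at most 3, so the width is 3 − 1 = 2 and tw(G) ≤ 2. For the lower bound, the 3 vertices {a, c, d} are pairwise adjacent, and any tree decomposition puts a clique entirely inside one bag — forcing width ≥ 2. The upper and lower bounds meet at 2, so that is the treewidth.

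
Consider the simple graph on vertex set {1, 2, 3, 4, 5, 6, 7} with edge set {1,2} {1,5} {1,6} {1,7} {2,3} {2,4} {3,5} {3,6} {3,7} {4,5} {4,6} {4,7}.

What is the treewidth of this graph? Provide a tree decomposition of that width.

The largest bag has 4 vertices, giving width 3; this decomposition certifies tw(G) ≤ 3. For the lower bound: the 4 vertex sets {4,6}, {1,7}, {3}, {5} are disjoint, each induces a connected subgraph, and every pair is joined by at least one edge of G. Contracting each set to a single vertex therefore yields K_{4} as a minor, and since treewidth is minor-monotone, tw(G) ≥ tw(K_{4}) = 3. Combining the bounds, tw(G) = 3.

Treewidth 3.
Bags: B1 = {1, 3, 4, 6}  B2 = {1, 3, 4, 7}  B3 = {1, 3, 4, 5}  B4 = {1, 2, 3, 4}
Tree: B1–B2, B2–B3, B3–B4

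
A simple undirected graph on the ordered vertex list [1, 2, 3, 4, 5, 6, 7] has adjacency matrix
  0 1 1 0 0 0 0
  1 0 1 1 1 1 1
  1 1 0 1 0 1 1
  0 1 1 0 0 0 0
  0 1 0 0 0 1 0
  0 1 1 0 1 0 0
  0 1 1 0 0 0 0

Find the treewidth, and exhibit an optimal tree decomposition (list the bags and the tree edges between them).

The largest bag has 3 vertices, giving width 2; this decomposition certifies tw(G) ≤ 2. Conversely, {1, 2, 3} is a clique of size 3, and the vertices of any clique must share a bag in every tree decomposition; so some bag has ≥ 3 vertices and tw(G) ≥ 2. Combining the bounds, tw(G) = 2.

Treewidth 2.
Bags: B1 = {2, 3, 4}  B2 = {1, 2, 3}  B3 = {2, 3, 6}  B4 = {2, 5, 6}  B5 = {2, 3, 7}
Tree: B1–B2, B2–B3, B3–B4, B1–B5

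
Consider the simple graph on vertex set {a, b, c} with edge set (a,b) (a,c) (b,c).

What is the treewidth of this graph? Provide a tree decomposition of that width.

Treewidth 2.
Bags: B1 = {a, b, c}
Tree: (single bag)

With just one bag of size 3, the width is 3 − 1 = 2, so tw(G) ≤ 2. On the other hand G contains the 3-clique {a, b, c}. A clique must lie in a single bag of any decomposition, so no decomposition can have width below 2. The upper and lower bounds meet at 2, so that is the treewidth.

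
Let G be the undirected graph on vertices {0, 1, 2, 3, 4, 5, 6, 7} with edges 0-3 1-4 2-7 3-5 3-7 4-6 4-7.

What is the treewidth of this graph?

A width-1 tree decomposition is:
Bags: B1 = {2, 7}  B2 = {4, 7}  B3 = {1, 4}  B4 = {3, 7}  B5 = {0, 3}  B6 = {4, 6}  B7 = {3, 5}
Tree: B1–B2, B2–B3, B1–B4, B4–B5, B2–B6, B4–B7
Every bag has size at most 2, so the width is 2 − 1 = 1 and tw(G) ≤ 1. G has an edge, so its treewidth is at least 1. Therefore the treewidth is 1.

1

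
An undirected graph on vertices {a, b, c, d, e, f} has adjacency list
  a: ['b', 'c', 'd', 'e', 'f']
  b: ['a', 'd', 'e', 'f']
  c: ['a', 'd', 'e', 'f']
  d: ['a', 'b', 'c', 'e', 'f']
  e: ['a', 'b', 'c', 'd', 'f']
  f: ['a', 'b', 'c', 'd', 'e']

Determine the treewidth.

4

A width-4 tree decomposition is:
Bags: B1 = {a, c, d, e, f}  B2 = {a, b, d, e, f}
Tree: B1–B2
The largest bag has 5 vertices, giving width 4; this decomposition certifies tw(G) ≤ 4. Conversely, {a, c, d, e, f} is a clique of size 5, and the vertices of any clique must share a bag in every tree decomposition; so some bag has ≥ 5 vertices and tw(G) ≥ 4. Combining the bounds, tw(G) = 4.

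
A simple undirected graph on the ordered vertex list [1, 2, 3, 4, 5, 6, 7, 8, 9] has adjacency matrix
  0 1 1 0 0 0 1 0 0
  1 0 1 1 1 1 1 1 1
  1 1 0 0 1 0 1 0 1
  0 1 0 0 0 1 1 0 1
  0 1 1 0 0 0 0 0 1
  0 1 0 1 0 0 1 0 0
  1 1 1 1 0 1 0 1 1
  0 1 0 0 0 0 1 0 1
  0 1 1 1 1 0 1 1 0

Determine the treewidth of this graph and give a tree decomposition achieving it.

Every bag has size at most 4, so the width is 4 − 1 = 3 and tw(G) ≤ 3. On the other hand G contains the 4-clique {2, 3, 5, 9}. A clique must lie in a single bag of any decomposition, so no decomposition can have width below 3. The upper and lower bounds meet at 3, so that is the treewidth.

Treewidth 3.
One optimal decomposition is:
Bags: B1 = {2, 4, 7, 9}  B2 = {2, 3, 7, 9}  B3 = {2, 4, 6, 7}  B4 = {2, 3, 5, 9}  B5 = {1, 2, 3, 7}  B6 = {2, 7, 8, 9}
Tree: B1–B2, B1–B3, B2–B4, B2–B5, B2–B6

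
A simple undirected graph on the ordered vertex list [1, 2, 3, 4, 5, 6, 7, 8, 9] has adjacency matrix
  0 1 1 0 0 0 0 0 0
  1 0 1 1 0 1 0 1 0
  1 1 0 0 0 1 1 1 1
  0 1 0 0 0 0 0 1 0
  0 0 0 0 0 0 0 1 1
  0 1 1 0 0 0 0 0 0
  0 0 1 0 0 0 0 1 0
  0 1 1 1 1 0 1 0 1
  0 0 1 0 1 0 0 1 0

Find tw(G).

A width-2 tree decomposition is:
Bags: B1 = {2, 3, 8}  B2 = {3, 7, 8}  B3 = {2, 3, 6}  B4 = {3, 8, 9}  B5 = {1, 2, 3}  B6 = {2, 4, 8}  B7 = {5, 8, 9}
Tree: B1–B2, B1–B3, B2–B4, B1–B5, B1–B6, B4–B7
Each bag holds 3 vertices, so the decomposition has width 2, which upper-bounds the treewidth. On the other hand G contains the 3-clique {3, 8, 9}. A clique must lie in a single bag of any decomposition, so no decomposition can have width below 2. The upper and lower bounds meet at 2, so that is the treewidth.

2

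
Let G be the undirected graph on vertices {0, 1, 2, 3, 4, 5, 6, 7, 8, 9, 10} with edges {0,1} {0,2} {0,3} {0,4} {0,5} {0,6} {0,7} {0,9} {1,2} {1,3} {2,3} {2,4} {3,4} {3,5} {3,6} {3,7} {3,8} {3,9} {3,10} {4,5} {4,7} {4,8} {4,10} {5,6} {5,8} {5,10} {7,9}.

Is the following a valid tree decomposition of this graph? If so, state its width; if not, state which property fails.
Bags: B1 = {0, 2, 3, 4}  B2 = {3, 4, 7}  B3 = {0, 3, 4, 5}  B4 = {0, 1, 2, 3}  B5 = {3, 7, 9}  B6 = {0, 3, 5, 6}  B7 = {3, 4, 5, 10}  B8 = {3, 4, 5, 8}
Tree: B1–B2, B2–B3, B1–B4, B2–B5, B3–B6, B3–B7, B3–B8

No — edge (0,7) lies in no bag.

A tree decomposition must satisfy three properties: every vertex lies in some bag; for every edge, both endpoints lie together in some bag; and for every vertex, the bags containing it form a connected subtree. Here edge (0,7) lies in no bag, so the decomposition is invalid.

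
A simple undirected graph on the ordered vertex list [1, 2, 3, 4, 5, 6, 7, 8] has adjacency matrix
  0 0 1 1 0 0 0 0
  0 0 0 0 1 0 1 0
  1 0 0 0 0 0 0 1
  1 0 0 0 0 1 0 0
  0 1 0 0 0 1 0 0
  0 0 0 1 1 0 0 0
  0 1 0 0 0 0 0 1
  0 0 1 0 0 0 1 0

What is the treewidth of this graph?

A width-2 tree decomposition is:
Bags: B1 = {2, 7, 8}  B2 = {2, 5, 8}  B3 = {5, 6, 8}  B4 = {4, 6, 8}  B5 = {1, 4, 8}  B6 = {1, 3, 8}
Tree: B1–B2, B2–B3, B3–B4, B4–B5, B5–B6
The largest bag has 3 vertices, giving width 2; this decomposition certifies tw(G) ≤ 2. The edges 8–7–2–5–6–4–1–3–8 form a cycle, so G is not a tree and its treewidth is at least 2. Therefore the treewidth is 2.

2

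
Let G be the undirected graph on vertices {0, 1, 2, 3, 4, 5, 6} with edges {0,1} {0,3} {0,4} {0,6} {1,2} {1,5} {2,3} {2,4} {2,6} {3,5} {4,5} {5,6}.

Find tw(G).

A width-3 tree decomposition is:
Bags: B1 = {0, 2, 4, 5}  B2 = {0, 2, 5, 6}  B3 = {0, 2, 3, 5}  B4 = {0, 1, 2, 5}
Tree: B1–B2, B2–B3, B3–B4
Every bag has size at most 4, so the width is 4 − 1 = 3 and tw(G) ≤ 3. For the lower bound: the 4 vertex sets {0,4}, {5,6}, {2}, {3} are disjoint, each induces a connected subgraph, and every pair is joined by at least one edge of G. Contracting each set to a single vertex therefore yields K_{4} as a minor, and since treewidth is minor-monotone, tw(G) ≥ tw(K_{4}) = 3. Combining the bounds, tw(G) = 3.

3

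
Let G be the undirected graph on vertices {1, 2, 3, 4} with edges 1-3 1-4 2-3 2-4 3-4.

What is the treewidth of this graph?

2

A width-2 tree decomposition is:
Bags: B1 = {1, 3, 4}  B2 = {2, 3, 4}
Tree: B1–B2
Each bag holds 3 vertices, so the decomposition has width 2, which upper-bounds the treewidth. Conversely, {1, 3, 4} is a clique of size 3, and the vertices of any clique must share a bag in every tree decomposition; so some bag has ≥ 3 vertices and tw(G) ≥ 2. The upper and lower bounds meet at 2, so that is the treewidth.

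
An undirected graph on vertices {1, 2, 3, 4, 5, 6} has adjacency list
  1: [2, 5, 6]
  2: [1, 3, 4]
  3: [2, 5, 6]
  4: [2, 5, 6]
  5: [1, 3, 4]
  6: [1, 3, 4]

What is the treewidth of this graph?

A width-3 tree decomposition is:
Bags: B1 = {1, 2, 3, 4}  B2 = {1, 3, 4, 5}  B3 = {1, 3, 4, 6}
Tree: B1–B2, B2–B3
The largest bag has 4 vertices, giving width 3; this decomposition certifies tw(G) ≤ 3. For the lower bound: the 4 vertex sets {2,3}, {4,5}, {1}, {6} are disjoint, each induces a connected subgraph, and every pair is joined by at least one edge of G. Contracting each set to a single vertex therefore yields K_{4} as a minor, and since treewidth is minor-monotone, tw(G) ≥ tw(K_{4}) = 3. Hence tw(G) = 3 exactly.

3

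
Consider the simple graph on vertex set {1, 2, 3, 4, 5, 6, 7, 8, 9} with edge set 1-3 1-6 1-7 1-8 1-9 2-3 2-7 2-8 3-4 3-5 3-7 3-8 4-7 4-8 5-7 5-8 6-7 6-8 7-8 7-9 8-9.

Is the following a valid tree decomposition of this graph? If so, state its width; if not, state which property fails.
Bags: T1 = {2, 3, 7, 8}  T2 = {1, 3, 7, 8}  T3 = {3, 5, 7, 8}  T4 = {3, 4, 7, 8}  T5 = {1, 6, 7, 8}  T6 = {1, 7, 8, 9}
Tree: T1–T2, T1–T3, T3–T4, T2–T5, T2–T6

Vertex coverage: the bags together contain {1, 2, 3, 4, 5, 6, 7, 8, 9}, the full vertex set. Edge coverage: each edge of G has both endpoints in at least one bag. Running intersection: for every vertex, the bags containing it form a connected subtree. All three properties hold, so this is a valid tree decomposition of width max|bag| − 1 = 3, and hence tw(G) ≤ 3.

Yes; width 3.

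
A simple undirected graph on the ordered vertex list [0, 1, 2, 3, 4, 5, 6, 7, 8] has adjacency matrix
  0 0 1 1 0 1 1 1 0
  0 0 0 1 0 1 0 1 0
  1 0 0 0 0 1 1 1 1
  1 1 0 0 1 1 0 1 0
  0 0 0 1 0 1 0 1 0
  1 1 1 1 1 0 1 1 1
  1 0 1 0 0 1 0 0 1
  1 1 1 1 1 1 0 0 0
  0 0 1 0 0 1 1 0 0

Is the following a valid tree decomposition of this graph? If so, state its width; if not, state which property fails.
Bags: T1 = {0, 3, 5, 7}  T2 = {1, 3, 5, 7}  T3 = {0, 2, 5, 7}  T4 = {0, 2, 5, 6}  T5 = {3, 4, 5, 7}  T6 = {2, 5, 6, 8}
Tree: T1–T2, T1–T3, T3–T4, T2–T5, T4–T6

Yes; width 3.

Checking the three conditions: (i) the bags cover all of {0, 1, 2, 3, 4, 5, 6, 7, 8}; (ii) for each edge, some bag contains both endpoints; (iii) the bags containing any fixed vertex form a subtree. All hold, so the decomposition is valid with width 4 − 1 = 3.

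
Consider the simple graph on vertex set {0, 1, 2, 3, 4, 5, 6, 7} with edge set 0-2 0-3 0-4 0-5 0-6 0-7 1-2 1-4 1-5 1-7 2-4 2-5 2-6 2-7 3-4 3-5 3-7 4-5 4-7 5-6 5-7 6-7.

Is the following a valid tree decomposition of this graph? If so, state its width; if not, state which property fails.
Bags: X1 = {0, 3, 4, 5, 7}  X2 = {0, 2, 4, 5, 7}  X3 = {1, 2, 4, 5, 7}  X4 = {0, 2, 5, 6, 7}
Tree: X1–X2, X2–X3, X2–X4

Every vertex of G appears in some bag (union = {0, 1, 2, 3, 4, 5, 6, 7}); every edge is covered by a bag; and for each vertex v the set of bags containing v is connected in the bag tree. The decomposition is therefore valid. The largest bag has 5 vertices, so the width is 4.

Yes; width 4.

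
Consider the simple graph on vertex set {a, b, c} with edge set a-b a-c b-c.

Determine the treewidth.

2

A width-2 tree decomposition is:
Bags: B1 = {a, b, c}
Tree: (single bag)
A single bag containing all 3 vertices is trivially a valid decomposition of width 2. For the lower bound, the 3 vertices {a, b, c} are pairwise adjacent, and any tree decomposition puts a clique entirely inside one bag — forcing width ≥ 2. Therefore the treewidth is 2.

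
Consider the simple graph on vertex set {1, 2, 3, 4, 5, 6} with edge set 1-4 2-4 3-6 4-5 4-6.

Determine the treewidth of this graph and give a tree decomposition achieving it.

The largest bag has 2 vertices, giving width 1; this decomposition certifies tw(G) ≤ 1. Any graph with an edge has treewidth ≥ 1, and G has the edge 6–4. Combining the bounds, tw(G) = 1.

Treewidth 1.
One such decomposition:
Bags: B1 = {4, 6}  B2 = {1, 4}  B3 = {4, 5}  B4 = {2, 4}  B5 = {3, 6}
Tree: B1–B2, B1–B3, B3–B4, B1–B5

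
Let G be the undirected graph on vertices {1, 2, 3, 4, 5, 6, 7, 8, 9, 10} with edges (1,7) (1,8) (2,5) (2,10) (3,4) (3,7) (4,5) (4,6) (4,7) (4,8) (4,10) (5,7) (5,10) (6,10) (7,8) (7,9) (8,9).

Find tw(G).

A width-2 tree decomposition is:
Bags: B1 = {4, 5, 7}  B2 = {4, 5, 10}  B3 = {2, 5, 10}  B4 = {3, 4, 7}  B5 = {4, 7, 8}  B6 = {7, 8, 9}  B7 = {4, 6, 10}  B8 = {1, 7, 8}
Tree: B1–B2, B2–B3, B1–B4, B4–B5, B5–B6, B2–B7, B6–B8
Every bag has size at most 3, so the width is 3 − 1 = 2 and tw(G) ≤ 2. Conversely, {1, 7, 8} is a clique of size 3, and the vertices of any clique must share a bag in every tree decomposition; so some bag has ≥ 3 vertices and tw(G) ≥ 2. The upper and lower bounds meet at 2, so that is the treewidth.

2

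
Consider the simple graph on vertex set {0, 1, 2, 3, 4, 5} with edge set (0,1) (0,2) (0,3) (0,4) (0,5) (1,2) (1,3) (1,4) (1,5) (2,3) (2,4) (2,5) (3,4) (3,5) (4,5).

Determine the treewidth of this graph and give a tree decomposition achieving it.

A single bag containing all 6 vertices is trivially a valid decomposition of width 5. Conversely, {0, 1, 2, 3, 4, 5} is a clique of size 6, and the vertices of any clique must share a bag in every tree decomposition; so some bag has ≥ 6 vertices and tw(G) ≥ 5. The upper and lower bounds meet at 5, so that is the treewidth.

Treewidth 5.
One optimal decomposition is:
Bags: B1 = {0, 1, 2, 3, 4, 5}
Tree: (single bag)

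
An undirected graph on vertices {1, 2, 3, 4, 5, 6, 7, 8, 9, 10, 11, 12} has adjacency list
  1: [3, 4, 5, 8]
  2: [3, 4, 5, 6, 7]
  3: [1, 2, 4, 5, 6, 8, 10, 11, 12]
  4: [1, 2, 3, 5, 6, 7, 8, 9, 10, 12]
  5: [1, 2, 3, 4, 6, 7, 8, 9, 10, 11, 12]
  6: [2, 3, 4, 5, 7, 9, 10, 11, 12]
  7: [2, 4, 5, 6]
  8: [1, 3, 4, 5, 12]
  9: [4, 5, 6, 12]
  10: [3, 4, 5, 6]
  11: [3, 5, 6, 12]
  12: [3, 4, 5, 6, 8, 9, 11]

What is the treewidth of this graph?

A width-4 tree decomposition is:
Bags: B1 = {3, 4, 5, 6, 10}  B2 = {2, 3, 4, 5, 6}  B3 = {2, 4, 5, 6, 7}  B4 = {3, 4, 5, 6, 12}  B5 = {4, 5, 6, 9, 12}  B6 = {3, 5, 6, 11, 12}  B7 = {3, 4, 5, 8, 12}  B8 = {1, 3, 4, 5, 8}
Tree: B1–B2, B2–B3, B1–B4, B4–B5, B4–B6, B4–B7, B7–B8
Every bag has size at most 5, so the width is 5 − 1 = 4 and tw(G) ≤ 4. For the lower bound, the 5 vertices {3, 5, 6, 11, 12} are pairwise adjacent, and any tree decomposition puts a clique entirely inside one bag — forcing width ≥ 4. Combining the bounds, tw(G) = 4.

4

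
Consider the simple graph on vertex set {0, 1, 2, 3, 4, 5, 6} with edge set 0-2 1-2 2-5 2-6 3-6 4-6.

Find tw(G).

A width-1 tree decomposition is:
Bags: B1 = {2, 6}  B2 = {2, 5}  B3 = {4, 6}  B4 = {3, 6}  B5 = {0, 2}  B6 = {1, 2}
Tree: B1–B2, B1–B3, B1–B4, B2–B5, B2–B6
Each bag holds 2 vertices, so the decomposition has width 1, which upper-bounds the treewidth. Since G has at least one edge (e.g. 6–2), it is not an edgeless graph, so tw(G) ≥ 1. Combining the bounds, tw(G) = 1.

1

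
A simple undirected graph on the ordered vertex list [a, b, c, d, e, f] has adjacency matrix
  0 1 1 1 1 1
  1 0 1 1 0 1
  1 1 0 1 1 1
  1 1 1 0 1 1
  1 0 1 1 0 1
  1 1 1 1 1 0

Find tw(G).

A width-4 tree decomposition is:
Bags: B1 = {a, c, d, e, f}  B2 = {a, b, c, d, f}
Tree: B1–B2
Every bag has size at most 5, so the width is 5 − 1 = 4 and tw(G) ≤ 4. Conversely, {a, c, d, e, f} is a clique of size 5, and the vertices of any clique must share a bag in every tree decomposition; so some bag has ≥ 5 vertices and tw(G) ≥ 4. Hence tw(G) = 4 exactly.

4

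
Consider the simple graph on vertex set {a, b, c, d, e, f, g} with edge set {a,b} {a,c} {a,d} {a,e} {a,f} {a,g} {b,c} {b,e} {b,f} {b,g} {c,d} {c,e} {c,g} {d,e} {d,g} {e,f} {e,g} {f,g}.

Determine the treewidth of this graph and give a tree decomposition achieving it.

The largest bag has 5 vertices, giving width 4; this decomposition certifies tw(G) ≤ 4. On the other hand G contains the 5-clique {a, c, d, e, g}. A clique must lie in a single bag of any decomposition, so no decomposition can have width below 4. The upper and lower bounds meet at 4, so that is the treewidth.

Treewidth 4.
One such decomposition:
Bags: B1 = {a, b, e, f, g}  B2 = {a, b, c, e, g}  B3 = {a, c, d, e, g}
Tree: B1–B2, B2–B3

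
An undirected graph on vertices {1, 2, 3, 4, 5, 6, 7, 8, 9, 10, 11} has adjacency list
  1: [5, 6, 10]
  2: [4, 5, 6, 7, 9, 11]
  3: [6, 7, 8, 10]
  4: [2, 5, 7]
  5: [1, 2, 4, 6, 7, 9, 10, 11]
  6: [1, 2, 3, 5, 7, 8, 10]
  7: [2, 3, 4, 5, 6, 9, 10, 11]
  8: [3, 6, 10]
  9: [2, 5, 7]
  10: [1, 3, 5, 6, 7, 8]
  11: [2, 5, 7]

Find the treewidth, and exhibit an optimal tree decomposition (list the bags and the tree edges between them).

Treewidth 3.
One optimal decomposition is:
Bags: B1 = {5, 6, 7, 10}  B2 = {1, 5, 6, 10}  B3 = {2, 5, 6, 7}  B4 = {2, 5, 7, 11}  B5 = {3, 6, 7, 10}  B6 = {2, 4, 5, 7}  B7 = {2, 5, 7, 9}  B8 = {3, 6, 8, 10}
Tree: B1–B2, B1–B3, B3–B4, B1–B5, B4–B6, B3–B7, B5–B8

Each bag holds 4 vertices, so the decomposition has width 3, which upper-bounds the treewidth. For the lower bound, the 4 vertices {3, 6, 8, 10} are pairwise adjacent, and any tree decomposition puts a clique entirely inside one bag — forcing width ≥ 3. Combining the bounds, tw(G) = 3.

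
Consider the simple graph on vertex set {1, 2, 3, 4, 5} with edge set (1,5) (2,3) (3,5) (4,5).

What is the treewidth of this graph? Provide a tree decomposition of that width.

Each bag holds 2 vertices, so the decomposition has width 1, which upper-bounds the treewidth. Since G has at least one edge (e.g. 3–2), it is not an edgeless graph, so tw(G) ≥ 1. Hence tw(G) = 1 exactly.

Treewidth 1.
Bags: B1 = {2, 3}  B2 = {3, 5}  B3 = {1, 5}  B4 = {4, 5}
Tree: B1–B2, B2–B3, B3–B4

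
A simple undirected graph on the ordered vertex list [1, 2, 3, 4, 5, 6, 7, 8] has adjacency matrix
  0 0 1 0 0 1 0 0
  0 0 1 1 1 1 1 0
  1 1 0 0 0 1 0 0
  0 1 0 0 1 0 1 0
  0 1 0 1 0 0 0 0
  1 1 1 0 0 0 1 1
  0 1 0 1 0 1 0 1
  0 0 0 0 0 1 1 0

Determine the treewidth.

2

A width-2 tree decomposition is:
Bags: B1 = {2, 3, 6}  B2 = {1, 3, 6}  B3 = {2, 6, 7}  B4 = {2, 4, 7}  B5 = {2, 4, 5}  B6 = {6, 7, 8}
Tree: B1–B2, B1–B3, B3–B4, B4–B5, B3–B6
Each bag holds 3 vertices, so the decomposition has width 2, which upper-bounds the treewidth. Conversely, {6, 7, 8} is a clique of size 3, and the vertices of any clique must share a bag in every tree decomposition; so some bag has ≥ 3 vertices and tw(G) ≥ 2. The upper and lower bounds meet at 2, so that is the treewidth.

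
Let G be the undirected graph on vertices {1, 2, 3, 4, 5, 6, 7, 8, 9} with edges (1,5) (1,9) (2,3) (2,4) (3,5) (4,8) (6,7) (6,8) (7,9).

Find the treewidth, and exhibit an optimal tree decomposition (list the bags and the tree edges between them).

Treewidth 2.
One optimal decomposition is:
Bags: B1 = {2, 3, 5}  B2 = {1, 2, 5}  B3 = {1, 2, 9}  B4 = {2, 7, 9}  B5 = {2, 6, 7}  B6 = {2, 6, 8}  B7 = {2, 4, 8}
Tree: B1–B2, B2–B3, B3–B4, B4–B5, B5–B6, B6–B7

The largest bag has 3 vertices, giving width 2; this decomposition certifies tw(G) ≤ 2. Since 2–3–5–1–9–7–6–8–4–2 is a cycle in G, G is not acyclic. Forests are exactly the graphs of treewidth ≤ 1, so tw(G) ≥ 2. Therefore the treewidth is 2.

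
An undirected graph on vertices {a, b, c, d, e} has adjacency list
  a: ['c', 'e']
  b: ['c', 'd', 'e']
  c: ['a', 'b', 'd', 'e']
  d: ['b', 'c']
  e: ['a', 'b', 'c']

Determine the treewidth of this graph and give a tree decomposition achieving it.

The largest bag has 3 vertices, giving width 2; this decomposition certifies tw(G) ≤ 2. For the lower bound, the 3 vertices {b, c, d} are pairwise adjacent, and any tree decomposition puts a clique entirely inside one bag — forcing width ≥ 2. The upper and lower bounds meet at 2, so that is the treewidth.

Treewidth 2.
One optimal decomposition is:
Bags: B1 = {b, c, d}  B2 = {b, c, e}  B3 = {a, c, e}
Tree: B1–B2, B2–B3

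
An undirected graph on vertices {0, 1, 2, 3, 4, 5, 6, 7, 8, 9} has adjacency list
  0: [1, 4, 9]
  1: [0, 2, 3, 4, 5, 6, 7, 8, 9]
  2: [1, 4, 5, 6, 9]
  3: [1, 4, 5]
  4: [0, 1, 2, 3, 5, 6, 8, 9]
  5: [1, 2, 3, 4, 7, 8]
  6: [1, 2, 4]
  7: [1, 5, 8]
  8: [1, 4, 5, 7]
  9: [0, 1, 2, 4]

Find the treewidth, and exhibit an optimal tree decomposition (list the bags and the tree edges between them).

The largest bag has 4 vertices, giving width 3; this decomposition certifies tw(G) ≤ 3. On the other hand G contains the 4-clique {0, 1, 4, 9}. A clique must lie in a single bag of any decomposition, so no decomposition can have width below 3. The upper and lower bounds meet at 3, so that is the treewidth.

Treewidth 3.
One such decomposition:
Bags: B1 = {1, 2, 4, 5}  B2 = {1, 3, 4, 5}  B3 = {1, 4, 5, 8}  B4 = {1, 2, 4, 6}  B5 = {1, 5, 7, 8}  B6 = {1, 2, 4, 9}  B7 = {0, 1, 4, 9}
Tree: B1–B2, B1–B3, B1–B4, B3–B5, B4–B6, B6–B7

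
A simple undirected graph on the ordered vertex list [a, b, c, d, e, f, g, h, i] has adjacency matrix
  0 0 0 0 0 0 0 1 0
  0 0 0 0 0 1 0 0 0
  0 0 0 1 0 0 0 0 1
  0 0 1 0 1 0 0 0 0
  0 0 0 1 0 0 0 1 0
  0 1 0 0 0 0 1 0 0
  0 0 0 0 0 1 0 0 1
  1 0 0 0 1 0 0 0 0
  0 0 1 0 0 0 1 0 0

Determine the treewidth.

1

A width-1 tree decomposition is:
Bags: B1 = {b, f}  B2 = {f, g}  B3 = {g, i}  B4 = {c, i}  B5 = {c, d}  B6 = {d, e}  B7 = {e, h}  B8 = {a, h}
Tree: B1–B2, B2–B3, B3–B4, B4–B5, B5–B6, B6–B7, B7–B8
The largest bag has 2 vertices, giving width 1; this decomposition certifies tw(G) ≤ 1. Since G has at least one edge (e.g. b–f), it is not an edgeless graph, so tw(G) ≥ 1. Therefore the treewidth is 1.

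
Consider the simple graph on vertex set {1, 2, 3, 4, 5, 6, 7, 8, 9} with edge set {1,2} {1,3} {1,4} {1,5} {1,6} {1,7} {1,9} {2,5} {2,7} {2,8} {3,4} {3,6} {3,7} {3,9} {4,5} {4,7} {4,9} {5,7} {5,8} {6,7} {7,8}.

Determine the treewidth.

A width-3 tree decomposition is:
Bags: B1 = {1, 2, 5, 7}  B2 = {1, 4, 5, 7}  B3 = {1, 3, 4, 7}  B4 = {1, 3, 6, 7}  B5 = {1, 3, 4, 9}  B6 = {2, 5, 7, 8}
Tree: B1–B2, B2–B3, B3–B4, B3–B5, B1–B6
Each bag holds 4 vertices, so the decomposition has width 3, which upper-bounds the treewidth. Conversely, {2, 5, 7, 8} is a clique of size 4, and the vertices of any clique must share a bag in every tree decomposition; so some bag has ≥ 4 vertices and tw(G) ≥ 3. Combining the bounds, tw(G) = 3.

3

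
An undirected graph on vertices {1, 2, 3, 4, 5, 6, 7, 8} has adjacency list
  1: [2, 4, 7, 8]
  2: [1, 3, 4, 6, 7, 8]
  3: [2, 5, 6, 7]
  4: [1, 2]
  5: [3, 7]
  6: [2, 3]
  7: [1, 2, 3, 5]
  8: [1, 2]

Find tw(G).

A width-2 tree decomposition is:
Bags: B1 = {1, 2, 7}  B2 = {2, 3, 7}  B3 = {1, 2, 4}  B4 = {1, 2, 8}  B5 = {3, 5, 7}  B6 = {2, 3, 6}
Tree: B1–B2, B1–B3, B1–B4, B2–B5, B2–B6
Each bag holds 3 vertices, so the decomposition has width 2, which upper-bounds the treewidth. Conversely, {1, 2, 8} is a clique of size 3, and the vertices of any clique must share a bag in every tree decomposition; so some bag has ≥ 3 vertices and tw(G) ≥ 2. Combining the bounds, tw(G) = 2.

2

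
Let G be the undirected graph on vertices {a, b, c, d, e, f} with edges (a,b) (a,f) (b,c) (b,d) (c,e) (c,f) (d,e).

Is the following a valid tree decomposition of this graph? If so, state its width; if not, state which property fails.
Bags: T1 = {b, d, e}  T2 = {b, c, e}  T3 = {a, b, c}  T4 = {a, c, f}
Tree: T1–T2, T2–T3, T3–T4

Checking the three conditions: (i) the bags cover all of {a, b, c, d, e, f}; (ii) for each edge, some bag contains both endpoints; (iii) the bags containing any fixed vertex form a subtree. All hold, so the decomposition is valid with width 3 − 1 = 2.

Yes; width 2.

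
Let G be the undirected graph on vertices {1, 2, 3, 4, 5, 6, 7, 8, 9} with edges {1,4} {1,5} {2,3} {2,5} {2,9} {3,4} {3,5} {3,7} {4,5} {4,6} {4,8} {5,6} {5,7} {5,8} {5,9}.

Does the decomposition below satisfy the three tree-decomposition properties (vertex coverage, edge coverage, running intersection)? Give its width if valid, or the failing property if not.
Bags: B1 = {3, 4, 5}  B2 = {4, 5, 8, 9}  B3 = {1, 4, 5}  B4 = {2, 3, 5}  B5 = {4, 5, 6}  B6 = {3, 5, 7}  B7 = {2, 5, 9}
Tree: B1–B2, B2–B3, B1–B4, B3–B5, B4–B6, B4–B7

A tree decomposition must satisfy three properties: every vertex lies in some bag; for every edge, both endpoints lie together in some bag; and for every vertex, the bags containing it form a connected subtree. Here bags containing vertex 9 are not connected in the tree, so the decomposition is invalid.

No — bags containing vertex 9 are not connected in the tree.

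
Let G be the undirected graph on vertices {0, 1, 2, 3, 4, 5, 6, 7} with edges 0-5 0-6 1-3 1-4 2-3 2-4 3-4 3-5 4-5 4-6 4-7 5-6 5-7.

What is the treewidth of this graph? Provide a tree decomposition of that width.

Each bag holds 3 vertices, so the decomposition has width 2, which upper-bounds the treewidth. On the other hand G contains the 3-clique {0, 5, 6}. A clique must lie in a single bag of any decomposition, so no decomposition can have width below 2. Hence tw(G) = 2 exactly.

Treewidth 2.
Bags: B1 = {1, 3, 4}  B2 = {3, 4, 5}  B3 = {4, 5, 6}  B4 = {4, 5, 7}  B5 = {0, 5, 6}  B6 = {2, 3, 4}
Tree: B1–B2, B2–B3, B2–B4, B3–B5, B1–B6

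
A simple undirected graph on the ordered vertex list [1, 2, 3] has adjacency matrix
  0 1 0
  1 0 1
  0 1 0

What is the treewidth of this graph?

1

A width-1 tree decomposition is:
Bags: B1 = {1, 2}  B2 = {2, 3}
Tree: B1–B2
Every bag has size at most 2, so the width is 2 − 1 = 1 and tw(G) ≤ 1. Any graph with an edge has treewidth ≥ 1, and G has the edge 1–2. Therefore the treewidth is 1.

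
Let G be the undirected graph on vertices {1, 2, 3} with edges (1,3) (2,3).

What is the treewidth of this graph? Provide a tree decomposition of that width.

The largest bag has 2 vertices, giving width 1; this decomposition certifies tw(G) ≤ 1. Any graph with an edge has treewidth ≥ 1, and G has the edge 3–2. Combining the bounds, tw(G) = 1.

Treewidth 1.
Bags: B1 = {2, 3}  B2 = {1, 3}
Tree: B1–B2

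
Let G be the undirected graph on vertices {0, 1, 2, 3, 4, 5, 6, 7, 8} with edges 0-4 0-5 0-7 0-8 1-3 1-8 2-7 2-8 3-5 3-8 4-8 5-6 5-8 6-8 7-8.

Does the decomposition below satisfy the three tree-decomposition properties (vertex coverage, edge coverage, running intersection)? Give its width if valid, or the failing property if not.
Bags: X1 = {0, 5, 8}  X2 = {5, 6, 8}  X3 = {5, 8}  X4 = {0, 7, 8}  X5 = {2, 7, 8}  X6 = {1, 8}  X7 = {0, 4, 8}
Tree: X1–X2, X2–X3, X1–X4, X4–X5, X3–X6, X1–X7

A tree decomposition must satisfy three properties: every vertex lies in some bag; for every edge, both endpoints lie together in some bag; and for every vertex, the bags containing it form a connected subtree. Here vertex 3 appears in no bag, so the decomposition is invalid.

No — vertex 3 appears in no bag.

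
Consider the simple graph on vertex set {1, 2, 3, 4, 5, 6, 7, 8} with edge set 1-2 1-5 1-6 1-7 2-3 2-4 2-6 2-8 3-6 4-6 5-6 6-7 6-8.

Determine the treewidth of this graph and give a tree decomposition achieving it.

Every bag has size at most 3, so the width is 3 − 1 = 2 and tw(G) ≤ 2. Conversely, {2, 6, 8} is a clique of size 3, and the vertices of any clique must share a bag in every tree decomposition; so some bag has ≥ 3 vertices and tw(G) ≥ 2. The upper and lower bounds meet at 2, so that is the treewidth.

Treewidth 2.
One such decomposition:
Bags: B1 = {1, 5, 6}  B2 = {1, 2, 6}  B3 = {2, 6, 8}  B4 = {2, 3, 6}  B5 = {2, 4, 6}  B6 = {1, 6, 7}
Tree: B1–B2, B2–B3, B3–B4, B3–B5, B1–B6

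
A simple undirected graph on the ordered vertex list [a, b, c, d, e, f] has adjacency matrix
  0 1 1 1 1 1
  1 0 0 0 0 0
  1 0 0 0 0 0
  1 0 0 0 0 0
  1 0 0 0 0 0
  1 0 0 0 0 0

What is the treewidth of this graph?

1

A width-1 tree decomposition is:
Bags: B1 = {a, f}  B2 = {a, c}  B3 = {a, e}  B4 = {a, b}  B5 = {a, d}
Tree: B1–B2, B2–B3, B1–B4, B1–B5
The largest bag has 2 vertices, giving width 1; this decomposition certifies tw(G) ≤ 1. G has an edge, so its treewidth is at least 1. Hence tw(G) = 1 exactly.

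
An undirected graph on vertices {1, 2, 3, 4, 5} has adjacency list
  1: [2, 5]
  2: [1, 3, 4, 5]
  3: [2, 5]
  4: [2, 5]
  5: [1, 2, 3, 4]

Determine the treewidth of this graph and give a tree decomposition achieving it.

The largest bag has 3 vertices, giving width 2; this decomposition certifies tw(G) ≤ 2. On the other hand G contains the 3-clique {1, 2, 5}. A clique must lie in a single bag of any decomposition, so no decomposition can have width below 2. Therefore the treewidth is 2.

Treewidth 2.
Bags: B1 = {2, 4, 5}  B2 = {1, 2, 5}  B3 = {2, 3, 5}
Tree: B1–B2, B2–B3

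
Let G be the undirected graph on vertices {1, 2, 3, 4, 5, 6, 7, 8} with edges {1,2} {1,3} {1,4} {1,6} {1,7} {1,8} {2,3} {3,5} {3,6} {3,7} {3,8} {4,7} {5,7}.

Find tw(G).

A width-2 tree decomposition is:
Bags: B1 = {1, 3, 7}  B2 = {1, 2, 3}  B3 = {1, 4, 7}  B4 = {3, 5, 7}  B5 = {1, 3, 8}  B6 = {1, 3, 6}
Tree: B1–B2, B1–B3, B1–B4, B2–B5, B5–B6
Every bag has size at most 3, so the width is 3 − 1 = 2 and tw(G) ≤ 2. On the other hand G contains the 3-clique {1, 3, 8}. A clique must lie in a single bag of any decomposition, so no decomposition can have width below 2. Hence tw(G) = 2 exactly.

2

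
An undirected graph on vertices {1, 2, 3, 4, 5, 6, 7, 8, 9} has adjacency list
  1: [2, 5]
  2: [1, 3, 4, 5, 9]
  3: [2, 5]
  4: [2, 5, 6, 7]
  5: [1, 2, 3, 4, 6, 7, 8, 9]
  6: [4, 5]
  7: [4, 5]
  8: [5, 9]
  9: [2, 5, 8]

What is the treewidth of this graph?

2

A width-2 tree decomposition is:
Bags: B1 = {2, 5, 9}  B2 = {2, 4, 5}  B3 = {5, 8, 9}  B4 = {1, 2, 5}  B5 = {4, 5, 6}  B6 = {4, 5, 7}  B7 = {2, 3, 5}
Tree: B1–B2, B1–B3, B1–B4, B2–B5, B2–B6, B1–B7
Every bag has size at most 3, so the width is 3 − 1 = 2 and tw(G) ≤ 2. Conversely, {5, 8, 9} is a clique of size 3, and the vertices of any clique must share a bag in every tree decomposition; so some bag has ≥ 3 vertices and tw(G) ≥ 2. Combining the bounds, tw(G) = 2.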